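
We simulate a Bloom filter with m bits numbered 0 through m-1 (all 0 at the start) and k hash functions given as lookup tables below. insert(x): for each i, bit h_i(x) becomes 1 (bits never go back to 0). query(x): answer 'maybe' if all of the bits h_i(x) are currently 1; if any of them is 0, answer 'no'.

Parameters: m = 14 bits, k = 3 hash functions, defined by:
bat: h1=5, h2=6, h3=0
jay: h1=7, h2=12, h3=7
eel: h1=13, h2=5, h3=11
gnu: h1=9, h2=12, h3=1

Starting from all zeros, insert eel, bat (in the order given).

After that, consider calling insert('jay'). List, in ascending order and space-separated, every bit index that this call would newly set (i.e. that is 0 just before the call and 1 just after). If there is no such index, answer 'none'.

Answer: 7 12

Derivation:
Start: bits=00000000000000
After insert 'eel': sets bits 5 11 13 -> bits=00000100000101
After insert 'bat': sets bits 0 5 6 -> bits=10000110000101
insert 'jay' would touch bits 7 12; currently bit7=0, bit12=0
Bits that are 0 among those (would change 0->1): 7 12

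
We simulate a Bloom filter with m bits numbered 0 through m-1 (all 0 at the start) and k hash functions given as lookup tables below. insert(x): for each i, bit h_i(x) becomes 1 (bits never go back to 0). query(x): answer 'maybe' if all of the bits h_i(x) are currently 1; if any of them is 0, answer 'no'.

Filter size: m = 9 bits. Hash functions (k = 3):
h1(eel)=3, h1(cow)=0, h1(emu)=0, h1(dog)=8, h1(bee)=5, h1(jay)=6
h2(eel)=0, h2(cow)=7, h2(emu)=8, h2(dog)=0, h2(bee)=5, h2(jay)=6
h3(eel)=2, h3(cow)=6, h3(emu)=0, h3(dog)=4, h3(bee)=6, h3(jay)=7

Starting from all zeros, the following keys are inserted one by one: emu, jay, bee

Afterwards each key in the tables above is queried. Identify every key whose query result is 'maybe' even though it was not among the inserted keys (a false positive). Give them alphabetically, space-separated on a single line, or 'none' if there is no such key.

Answer: cow

Derivation:
Start: bits=000000000
After insert 'emu': sets bits 0 8 -> bits=100000001
After insert 'jay': sets bits 6 7 -> bits=100000111
After insert 'bee': sets bits 5 6 -> bits=100001111
Not inserted: cow dog eel — query each against bits=100001111:
query cow: checks bit0=1, bit6=1, bit7=1 (all 1) -> maybe => FALSE POSITIVE
query dog: checks bit0=1, bit4=0, bit8=1 (has a 0) -> no => not a false positive
query eel: checks bit0=1, bit2=0, bit3=0 (has a 0) -> no => not a false positive
False positives (alphabetical): cow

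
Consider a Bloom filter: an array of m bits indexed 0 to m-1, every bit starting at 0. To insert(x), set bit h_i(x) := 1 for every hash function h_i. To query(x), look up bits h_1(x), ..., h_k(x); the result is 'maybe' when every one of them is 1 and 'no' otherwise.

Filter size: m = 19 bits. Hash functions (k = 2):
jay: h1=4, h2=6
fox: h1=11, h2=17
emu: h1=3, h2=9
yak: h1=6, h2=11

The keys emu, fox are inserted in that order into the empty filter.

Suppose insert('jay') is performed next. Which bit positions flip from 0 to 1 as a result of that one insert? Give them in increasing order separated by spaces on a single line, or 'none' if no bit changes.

Start: bits=0000000000000000000
After insert 'emu': sets bits 3 9 -> bits=0001000001000000000
After insert 'fox': sets bits 11 17 -> bits=0001000001010000010
insert 'jay' would touch bits 4 6; currently bit4=0, bit6=0
Bits that are 0 among those (would change 0->1): 4 6

Answer: 4 6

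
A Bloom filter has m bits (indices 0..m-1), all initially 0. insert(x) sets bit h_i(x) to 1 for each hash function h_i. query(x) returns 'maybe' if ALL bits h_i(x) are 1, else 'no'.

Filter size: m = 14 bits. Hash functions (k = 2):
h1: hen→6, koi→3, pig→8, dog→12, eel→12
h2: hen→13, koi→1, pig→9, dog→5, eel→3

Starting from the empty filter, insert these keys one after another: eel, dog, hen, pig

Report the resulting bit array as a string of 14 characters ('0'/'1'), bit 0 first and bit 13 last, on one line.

Start: bits=00000000000000
After insert 'eel': sets bits 3 12 -> bits=00010000000010
After insert 'dog': sets bits 5 12 -> bits=00010100000010
After insert 'hen': sets bits 6 13 -> bits=00010110000011
After insert 'pig': sets bits 8 9 -> bits=00010110110011

Answer: 00010110110011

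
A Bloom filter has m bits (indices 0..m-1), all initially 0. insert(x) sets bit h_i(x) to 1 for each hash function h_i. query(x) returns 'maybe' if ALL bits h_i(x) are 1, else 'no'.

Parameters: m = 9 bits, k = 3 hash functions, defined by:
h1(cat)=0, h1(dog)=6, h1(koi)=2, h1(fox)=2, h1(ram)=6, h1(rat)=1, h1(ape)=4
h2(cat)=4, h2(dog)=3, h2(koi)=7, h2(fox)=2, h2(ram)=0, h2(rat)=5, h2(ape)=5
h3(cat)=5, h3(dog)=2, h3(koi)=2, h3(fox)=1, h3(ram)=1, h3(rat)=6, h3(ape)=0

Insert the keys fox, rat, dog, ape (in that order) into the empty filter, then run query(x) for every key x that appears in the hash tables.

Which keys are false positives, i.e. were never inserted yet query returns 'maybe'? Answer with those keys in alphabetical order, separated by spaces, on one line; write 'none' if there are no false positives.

Answer: cat ram

Derivation:
Start: bits=000000000
After insert 'fox': sets bits 1 2 -> bits=011000000
After insert 'rat': sets bits 1 5 6 -> bits=011001100
After insert 'dog': sets bits 2 3 6 -> bits=011101100
After insert 'ape': sets bits 0 4 5 -> bits=111111100
Not inserted: cat koi ram — query each against bits=111111100:
query cat: checks bit0=1, bit4=1, bit5=1 (all 1) -> maybe => FALSE POSITIVE
query koi: checks bit2=1, bit7=0 (has a 0) -> no => not a false positive
query ram: checks bit0=1, bit1=1, bit6=1 (all 1) -> maybe => FALSE POSITIVE
False positives (alphabetical): cat ram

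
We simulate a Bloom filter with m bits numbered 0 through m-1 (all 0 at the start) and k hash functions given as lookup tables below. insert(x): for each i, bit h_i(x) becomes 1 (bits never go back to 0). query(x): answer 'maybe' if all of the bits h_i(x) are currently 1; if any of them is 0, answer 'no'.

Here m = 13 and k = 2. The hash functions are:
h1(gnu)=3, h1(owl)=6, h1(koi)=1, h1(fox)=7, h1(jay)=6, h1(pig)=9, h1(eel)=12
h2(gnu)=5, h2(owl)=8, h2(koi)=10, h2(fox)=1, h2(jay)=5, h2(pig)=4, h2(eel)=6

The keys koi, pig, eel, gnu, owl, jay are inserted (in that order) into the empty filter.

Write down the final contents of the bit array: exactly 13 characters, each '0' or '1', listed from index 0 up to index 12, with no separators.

Start: bits=0000000000000
After insert 'koi': sets bits 1 10 -> bits=0100000000100
After insert 'pig': sets bits 4 9 -> bits=0100100001100
After insert 'eel': sets bits 6 12 -> bits=0100101001101
After insert 'gnu': sets bits 3 5 -> bits=0101111001101
After insert 'owl': sets bits 6 8 -> bits=0101111011101
After insert 'jay': sets bits 5 6 -> bits=0101111011101

Answer: 0101111011101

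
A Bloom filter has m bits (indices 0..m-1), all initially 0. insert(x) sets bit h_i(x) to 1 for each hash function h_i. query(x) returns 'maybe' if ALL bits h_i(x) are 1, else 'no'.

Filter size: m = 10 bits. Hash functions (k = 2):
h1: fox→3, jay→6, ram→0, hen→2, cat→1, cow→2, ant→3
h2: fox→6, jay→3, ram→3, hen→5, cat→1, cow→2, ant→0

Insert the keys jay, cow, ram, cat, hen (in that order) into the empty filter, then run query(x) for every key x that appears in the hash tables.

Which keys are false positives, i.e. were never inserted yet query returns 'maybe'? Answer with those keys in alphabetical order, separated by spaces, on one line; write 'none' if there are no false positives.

Answer: ant fox

Derivation:
Start: bits=0000000000
After insert 'jay': sets bits 3 6 -> bits=0001001000
After insert 'cow': sets bits 2 -> bits=0011001000
After insert 'ram': sets bits 0 3 -> bits=1011001000
After insert 'cat': sets bits 1 -> bits=1111001000
After insert 'hen': sets bits 2 5 -> bits=1111011000
Not inserted: ant fox — query each against bits=1111011000:
query ant: checks bit0=1, bit3=1 (all 1) -> maybe => FALSE POSITIVE
query fox: checks bit3=1, bit6=1 (all 1) -> maybe => FALSE POSITIVE
False positives (alphabetical): ant fox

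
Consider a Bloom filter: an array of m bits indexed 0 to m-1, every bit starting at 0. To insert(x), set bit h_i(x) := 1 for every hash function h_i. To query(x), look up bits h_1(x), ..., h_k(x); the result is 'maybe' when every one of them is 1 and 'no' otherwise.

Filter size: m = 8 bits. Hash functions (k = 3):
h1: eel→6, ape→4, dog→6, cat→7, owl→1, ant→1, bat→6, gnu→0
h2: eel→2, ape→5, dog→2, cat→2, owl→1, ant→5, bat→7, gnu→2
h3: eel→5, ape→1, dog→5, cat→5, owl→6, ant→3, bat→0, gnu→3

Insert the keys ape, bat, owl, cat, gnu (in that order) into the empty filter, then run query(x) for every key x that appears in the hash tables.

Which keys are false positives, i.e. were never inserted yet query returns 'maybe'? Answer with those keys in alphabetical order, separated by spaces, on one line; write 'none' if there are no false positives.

Answer: ant dog eel

Derivation:
Start: bits=00000000
After insert 'ape': sets bits 1 4 5 -> bits=01001100
After insert 'bat': sets bits 0 6 7 -> bits=11001111
After insert 'owl': sets bits 1 6 -> bits=11001111
After insert 'cat': sets bits 2 5 7 -> bits=11101111
After insert 'gnu': sets bits 0 2 3 -> bits=11111111
Not inserted: ant dog eel — query each against bits=11111111:
query ant: checks bit1=1, bit3=1, bit5=1 (all 1) -> maybe => FALSE POSITIVE
query dog: checks bit2=1, bit5=1, bit6=1 (all 1) -> maybe => FALSE POSITIVE
query eel: checks bit2=1, bit5=1, bit6=1 (all 1) -> maybe => FALSE POSITIVE
False positives (alphabetical): ant dog eel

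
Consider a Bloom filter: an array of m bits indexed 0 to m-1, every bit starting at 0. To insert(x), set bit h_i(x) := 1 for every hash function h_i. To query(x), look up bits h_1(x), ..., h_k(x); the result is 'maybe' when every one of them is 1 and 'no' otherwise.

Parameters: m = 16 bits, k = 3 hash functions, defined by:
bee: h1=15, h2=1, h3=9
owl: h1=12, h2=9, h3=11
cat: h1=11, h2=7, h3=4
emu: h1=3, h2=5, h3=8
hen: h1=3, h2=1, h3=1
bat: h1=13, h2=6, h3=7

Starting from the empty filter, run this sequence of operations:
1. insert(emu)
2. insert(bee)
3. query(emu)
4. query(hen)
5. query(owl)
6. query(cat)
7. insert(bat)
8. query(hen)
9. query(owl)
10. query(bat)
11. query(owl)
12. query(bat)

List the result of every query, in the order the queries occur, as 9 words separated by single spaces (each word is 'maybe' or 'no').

Answer: maybe maybe no no maybe no maybe no maybe

Derivation:
Start: bits=0000000000000000
Op 1: insert emu -> sets bits 3 5 8 -> bits=0001010010000000
Op 2: insert bee -> sets bits 1 9 15 -> bits=0101010011000001
Op 3: query emu -> checks bit3=1, bit5=1, bit8=1 (all 1) -> maybe
Op 4: query hen -> checks bit1=1, bit3=1 (all 1) -> maybe
Op 5: query owl -> checks bit9=1, bit11=0, bit12=0 (has a 0) -> no
Op 6: query cat -> checks bit4=0, bit7=0, bit11=0 (has a 0) -> no
Op 7: insert bat -> sets bits 6 7 13 -> bits=0101011111000101
Op 8: query hen -> checks bit1=1, bit3=1 (all 1) -> maybe
Op 9: query owl -> checks bit9=1, bit11=0, bit12=0 (has a 0) -> no
Op 10: query bat -> checks bit6=1, bit7=1, bit13=1 (all 1) -> maybe
Op 11: query owl -> checks bit9=1, bit11=0, bit12=0 (has a 0) -> no
Op 12: query bat -> checks bit6=1, bit7=1, bit13=1 (all 1) -> maybe
Query results in order: maybe maybe no no maybe no maybe no maybe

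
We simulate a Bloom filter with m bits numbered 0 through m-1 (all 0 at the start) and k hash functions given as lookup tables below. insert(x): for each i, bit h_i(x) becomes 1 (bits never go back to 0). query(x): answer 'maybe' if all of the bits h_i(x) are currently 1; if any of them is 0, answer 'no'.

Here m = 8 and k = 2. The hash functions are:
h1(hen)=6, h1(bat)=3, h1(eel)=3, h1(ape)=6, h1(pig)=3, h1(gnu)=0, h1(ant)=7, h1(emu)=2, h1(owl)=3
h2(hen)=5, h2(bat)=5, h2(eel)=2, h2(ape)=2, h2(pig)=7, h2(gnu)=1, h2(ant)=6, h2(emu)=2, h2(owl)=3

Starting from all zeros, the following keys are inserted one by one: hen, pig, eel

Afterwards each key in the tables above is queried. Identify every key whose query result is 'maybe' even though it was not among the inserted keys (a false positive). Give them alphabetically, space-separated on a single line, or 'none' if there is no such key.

Answer: ant ape bat emu owl

Derivation:
Start: bits=00000000
After insert 'hen': sets bits 5 6 -> bits=00000110
After insert 'pig': sets bits 3 7 -> bits=00010111
After insert 'eel': sets bits 2 3 -> bits=00110111
Not inserted: ant ape bat emu gnu owl — query each against bits=00110111:
query ant: checks bit6=1, bit7=1 (all 1) -> maybe => FALSE POSITIVE
query ape: checks bit2=1, bit6=1 (all 1) -> maybe => FALSE POSITIVE
query bat: checks bit3=1, bit5=1 (all 1) -> maybe => FALSE POSITIVE
query emu: checks bit2=1 (all 1) -> maybe => FALSE POSITIVE
query gnu: checks bit0=0, bit1=0 (has a 0) -> no => not a false positive
query owl: checks bit3=1 (all 1) -> maybe => FALSE POSITIVE
False positives (alphabetical): ant ape bat emu owl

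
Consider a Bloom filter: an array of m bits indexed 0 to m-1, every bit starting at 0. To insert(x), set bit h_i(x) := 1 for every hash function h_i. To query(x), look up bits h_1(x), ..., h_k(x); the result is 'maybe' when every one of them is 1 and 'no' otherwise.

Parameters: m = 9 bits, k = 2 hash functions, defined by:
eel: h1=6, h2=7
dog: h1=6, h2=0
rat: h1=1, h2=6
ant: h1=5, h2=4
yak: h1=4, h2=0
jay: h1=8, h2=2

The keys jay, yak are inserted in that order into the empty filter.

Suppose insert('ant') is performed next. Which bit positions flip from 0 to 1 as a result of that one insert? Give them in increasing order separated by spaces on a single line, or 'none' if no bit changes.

Start: bits=000000000
After insert 'jay': sets bits 2 8 -> bits=001000001
After insert 'yak': sets bits 0 4 -> bits=101010001
insert 'ant' would touch bits 4 5; currently bit4=1, bit5=0
Bits that are 0 among those (would change 0->1): 5

Answer: 5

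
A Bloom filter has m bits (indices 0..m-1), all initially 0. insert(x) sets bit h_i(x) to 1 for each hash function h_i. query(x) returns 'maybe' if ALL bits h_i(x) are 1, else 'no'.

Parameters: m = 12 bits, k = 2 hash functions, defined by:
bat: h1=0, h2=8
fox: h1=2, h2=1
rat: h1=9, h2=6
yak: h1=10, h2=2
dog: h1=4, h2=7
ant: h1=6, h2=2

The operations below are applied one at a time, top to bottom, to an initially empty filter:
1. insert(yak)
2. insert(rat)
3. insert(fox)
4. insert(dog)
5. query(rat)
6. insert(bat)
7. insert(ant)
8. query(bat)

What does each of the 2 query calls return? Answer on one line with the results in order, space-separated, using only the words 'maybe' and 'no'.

Start: bits=000000000000
Op 1: insert yak -> sets bits 2 10 -> bits=001000000010
Op 2: insert rat -> sets bits 6 9 -> bits=001000100110
Op 3: insert fox -> sets bits 1 2 -> bits=011000100110
Op 4: insert dog -> sets bits 4 7 -> bits=011010110110
Op 5: query rat -> checks bit6=1, bit9=1 (all 1) -> maybe
Op 6: insert bat -> sets bits 0 8 -> bits=111010111110
Op 7: insert ant -> sets bits 2 6 -> bits=111010111110
Op 8: query bat -> checks bit0=1, bit8=1 (all 1) -> maybe
Query results in order: maybe maybe

Answer: maybe maybe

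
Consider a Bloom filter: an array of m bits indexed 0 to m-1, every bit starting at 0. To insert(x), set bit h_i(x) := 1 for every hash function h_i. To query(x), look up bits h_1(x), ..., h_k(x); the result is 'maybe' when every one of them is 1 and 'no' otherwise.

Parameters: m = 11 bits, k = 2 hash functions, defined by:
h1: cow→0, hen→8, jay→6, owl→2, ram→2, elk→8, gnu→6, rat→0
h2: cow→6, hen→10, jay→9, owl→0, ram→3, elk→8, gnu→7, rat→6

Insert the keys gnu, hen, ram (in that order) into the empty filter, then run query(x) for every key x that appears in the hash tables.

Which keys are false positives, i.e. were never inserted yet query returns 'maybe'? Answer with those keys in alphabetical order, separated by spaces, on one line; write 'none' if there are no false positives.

Answer: elk

Derivation:
Start: bits=00000000000
After insert 'gnu': sets bits 6 7 -> bits=00000011000
After insert 'hen': sets bits 8 10 -> bits=00000011101
After insert 'ram': sets bits 2 3 -> bits=00110011101
Not inserted: cow elk jay owl rat — query each against bits=00110011101:
query cow: checks bit0=0, bit6=1 (has a 0) -> no => not a false positive
query elk: checks bit8=1 (all 1) -> maybe => FALSE POSITIVE
query jay: checks bit6=1, bit9=0 (has a 0) -> no => not a false positive
query owl: checks bit0=0, bit2=1 (has a 0) -> no => not a false positive
query rat: checks bit0=0, bit6=1 (has a 0) -> no => not a false positive
False positives (alphabetical): elk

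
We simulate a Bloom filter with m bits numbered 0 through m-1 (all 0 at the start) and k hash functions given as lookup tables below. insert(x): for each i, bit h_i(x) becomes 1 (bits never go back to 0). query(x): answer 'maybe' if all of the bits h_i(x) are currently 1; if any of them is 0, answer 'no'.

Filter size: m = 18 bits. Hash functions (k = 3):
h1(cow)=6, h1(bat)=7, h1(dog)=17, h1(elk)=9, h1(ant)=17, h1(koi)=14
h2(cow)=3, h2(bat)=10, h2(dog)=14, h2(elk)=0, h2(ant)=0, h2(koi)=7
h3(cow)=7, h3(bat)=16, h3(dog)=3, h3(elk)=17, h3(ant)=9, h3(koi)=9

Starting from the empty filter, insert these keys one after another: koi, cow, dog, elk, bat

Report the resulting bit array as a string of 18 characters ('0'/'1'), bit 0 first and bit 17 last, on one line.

Start: bits=000000000000000000
After insert 'koi': sets bits 7 9 14 -> bits=000000010100001000
After insert 'cow': sets bits 3 6 7 -> bits=000100110100001000
After insert 'dog': sets bits 3 14 17 -> bits=000100110100001001
After insert 'elk': sets bits 0 9 17 -> bits=100100110100001001
After insert 'bat': sets bits 7 10 16 -> bits=100100110110001011

Answer: 100100110110001011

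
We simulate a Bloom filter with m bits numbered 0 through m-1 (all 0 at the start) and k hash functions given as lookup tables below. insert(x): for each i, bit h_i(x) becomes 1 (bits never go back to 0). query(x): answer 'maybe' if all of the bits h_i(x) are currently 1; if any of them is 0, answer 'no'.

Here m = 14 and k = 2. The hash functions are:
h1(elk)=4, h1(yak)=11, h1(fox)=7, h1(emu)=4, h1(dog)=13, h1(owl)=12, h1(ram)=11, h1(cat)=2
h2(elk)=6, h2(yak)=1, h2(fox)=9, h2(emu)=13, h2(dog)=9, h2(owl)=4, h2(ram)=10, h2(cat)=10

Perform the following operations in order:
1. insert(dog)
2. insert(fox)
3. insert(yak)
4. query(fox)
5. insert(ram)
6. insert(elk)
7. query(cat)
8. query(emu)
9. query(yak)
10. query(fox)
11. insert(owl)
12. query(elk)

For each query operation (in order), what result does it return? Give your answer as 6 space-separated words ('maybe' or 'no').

Start: bits=00000000000000
Op 1: insert dog -> sets bits 9 13 -> bits=00000000010001
Op 2: insert fox -> sets bits 7 9 -> bits=00000001010001
Op 3: insert yak -> sets bits 1 11 -> bits=01000001010101
Op 4: query fox -> checks bit7=1, bit9=1 (all 1) -> maybe
Op 5: insert ram -> sets bits 10 11 -> bits=01000001011101
Op 6: insert elk -> sets bits 4 6 -> bits=01001011011101
Op 7: query cat -> checks bit2=0, bit10=1 (has a 0) -> no
Op 8: query emu -> checks bit4=1, bit13=1 (all 1) -> maybe
Op 9: query yak -> checks bit1=1, bit11=1 (all 1) -> maybe
Op 10: query fox -> checks bit7=1, bit9=1 (all 1) -> maybe
Op 11: insert owl -> sets bits 4 12 -> bits=01001011011111
Op 12: query elk -> checks bit4=1, bit6=1 (all 1) -> maybe
Query results in order: maybe no maybe maybe maybe maybe

Answer: maybe no maybe maybe maybe maybe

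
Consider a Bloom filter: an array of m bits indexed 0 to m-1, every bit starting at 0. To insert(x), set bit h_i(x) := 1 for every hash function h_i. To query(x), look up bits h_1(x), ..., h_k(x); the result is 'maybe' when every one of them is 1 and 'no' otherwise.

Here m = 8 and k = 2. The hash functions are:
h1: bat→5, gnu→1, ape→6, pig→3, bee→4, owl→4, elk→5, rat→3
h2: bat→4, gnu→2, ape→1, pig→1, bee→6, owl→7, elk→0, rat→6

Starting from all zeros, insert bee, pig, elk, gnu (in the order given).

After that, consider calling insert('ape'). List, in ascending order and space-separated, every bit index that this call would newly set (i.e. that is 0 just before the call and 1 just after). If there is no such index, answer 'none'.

Start: bits=00000000
After insert 'bee': sets bits 4 6 -> bits=00001010
After insert 'pig': sets bits 1 3 -> bits=01011010
After insert 'elk': sets bits 0 5 -> bits=11011110
After insert 'gnu': sets bits 1 2 -> bits=11111110
insert 'ape' would touch bits 1 6; currently bit1=1, bit6=1
Bits that are 0 among those (would change 0->1): none

Answer: none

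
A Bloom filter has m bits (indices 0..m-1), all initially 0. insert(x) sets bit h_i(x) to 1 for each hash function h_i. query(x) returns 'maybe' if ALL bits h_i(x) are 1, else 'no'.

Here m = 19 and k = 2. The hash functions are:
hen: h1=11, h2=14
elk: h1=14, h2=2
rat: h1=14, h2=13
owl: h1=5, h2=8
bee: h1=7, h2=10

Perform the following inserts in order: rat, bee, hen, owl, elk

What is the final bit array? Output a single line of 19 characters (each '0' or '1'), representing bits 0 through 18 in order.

Start: bits=0000000000000000000
After insert 'rat': sets bits 13 14 -> bits=0000000000000110000
After insert 'bee': sets bits 7 10 -> bits=0000000100100110000
After insert 'hen': sets bits 11 14 -> bits=0000000100110110000
After insert 'owl': sets bits 5 8 -> bits=0000010110110110000
After insert 'elk': sets bits 2 14 -> bits=0010010110110110000

Answer: 0010010110110110000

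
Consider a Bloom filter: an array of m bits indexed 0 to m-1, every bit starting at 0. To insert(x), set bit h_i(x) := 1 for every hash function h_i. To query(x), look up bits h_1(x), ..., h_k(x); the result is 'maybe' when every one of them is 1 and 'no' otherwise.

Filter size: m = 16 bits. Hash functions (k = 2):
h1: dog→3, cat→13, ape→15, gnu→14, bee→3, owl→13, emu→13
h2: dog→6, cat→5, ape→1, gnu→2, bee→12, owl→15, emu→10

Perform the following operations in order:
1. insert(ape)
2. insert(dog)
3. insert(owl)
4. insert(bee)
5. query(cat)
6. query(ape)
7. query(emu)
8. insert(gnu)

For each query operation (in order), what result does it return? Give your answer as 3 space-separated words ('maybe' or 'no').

Answer: no maybe no

Derivation:
Start: bits=0000000000000000
Op 1: insert ape -> sets bits 1 15 -> bits=0100000000000001
Op 2: insert dog -> sets bits 3 6 -> bits=0101001000000001
Op 3: insert owl -> sets bits 13 15 -> bits=0101001000000101
Op 4: insert bee -> sets bits 3 12 -> bits=0101001000001101
Op 5: query cat -> checks bit5=0, bit13=1 (has a 0) -> no
Op 6: query ape -> checks bit1=1, bit15=1 (all 1) -> maybe
Op 7: query emu -> checks bit10=0, bit13=1 (has a 0) -> no
Op 8: insert gnu -> sets bits 2 14 -> bits=0111001000001111
Query results in order: no maybe no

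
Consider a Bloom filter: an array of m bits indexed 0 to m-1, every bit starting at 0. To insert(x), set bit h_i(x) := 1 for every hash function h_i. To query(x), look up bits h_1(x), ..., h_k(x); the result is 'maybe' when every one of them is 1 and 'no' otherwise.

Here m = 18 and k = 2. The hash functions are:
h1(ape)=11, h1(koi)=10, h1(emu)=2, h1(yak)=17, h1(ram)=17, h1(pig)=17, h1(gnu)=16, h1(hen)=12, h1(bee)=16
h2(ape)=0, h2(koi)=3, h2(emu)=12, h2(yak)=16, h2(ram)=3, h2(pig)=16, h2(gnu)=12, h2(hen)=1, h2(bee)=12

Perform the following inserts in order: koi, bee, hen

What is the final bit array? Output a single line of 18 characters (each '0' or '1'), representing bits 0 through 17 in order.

Start: bits=000000000000000000
After insert 'koi': sets bits 3 10 -> bits=000100000010000000
After insert 'bee': sets bits 12 16 -> bits=000100000010100010
After insert 'hen': sets bits 1 12 -> bits=010100000010100010

Answer: 010100000010100010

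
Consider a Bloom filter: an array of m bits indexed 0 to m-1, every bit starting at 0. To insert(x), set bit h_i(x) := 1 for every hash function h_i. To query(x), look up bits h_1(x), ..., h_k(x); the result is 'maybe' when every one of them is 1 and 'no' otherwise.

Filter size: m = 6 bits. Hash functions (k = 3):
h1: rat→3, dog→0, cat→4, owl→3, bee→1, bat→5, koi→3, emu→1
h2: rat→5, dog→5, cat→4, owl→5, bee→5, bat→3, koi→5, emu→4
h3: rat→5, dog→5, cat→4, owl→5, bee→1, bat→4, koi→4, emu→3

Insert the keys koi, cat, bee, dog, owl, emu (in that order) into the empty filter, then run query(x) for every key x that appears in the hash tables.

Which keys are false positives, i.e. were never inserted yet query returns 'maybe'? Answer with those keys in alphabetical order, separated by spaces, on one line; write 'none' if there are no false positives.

Start: bits=000000
After insert 'koi': sets bits 3 4 5 -> bits=000111
After insert 'cat': sets bits 4 -> bits=000111
After insert 'bee': sets bits 1 5 -> bits=010111
After insert 'dog': sets bits 0 5 -> bits=110111
After insert 'owl': sets bits 3 5 -> bits=110111
After insert 'emu': sets bits 1 3 4 -> bits=110111
Not inserted: bat rat — query each against bits=110111:
query bat: checks bit3=1, bit4=1, bit5=1 (all 1) -> maybe => FALSE POSITIVE
query rat: checks bit3=1, bit5=1 (all 1) -> maybe => FALSE POSITIVE
False positives (alphabetical): bat rat

Answer: bat rat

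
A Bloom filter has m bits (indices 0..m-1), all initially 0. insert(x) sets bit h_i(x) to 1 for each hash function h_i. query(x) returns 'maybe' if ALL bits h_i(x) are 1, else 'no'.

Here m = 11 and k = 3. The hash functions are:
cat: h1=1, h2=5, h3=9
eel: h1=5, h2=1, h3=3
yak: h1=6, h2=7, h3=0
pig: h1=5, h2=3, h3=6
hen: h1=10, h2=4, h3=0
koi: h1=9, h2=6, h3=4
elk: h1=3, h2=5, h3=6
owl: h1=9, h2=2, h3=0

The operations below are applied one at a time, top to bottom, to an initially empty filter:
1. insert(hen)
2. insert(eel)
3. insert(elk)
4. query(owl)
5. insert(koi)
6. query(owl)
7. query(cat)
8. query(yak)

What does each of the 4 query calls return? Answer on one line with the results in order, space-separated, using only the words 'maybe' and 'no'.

Answer: no no maybe no

Derivation:
Start: bits=00000000000
Op 1: insert hen -> sets bits 0 4 10 -> bits=10001000001
Op 2: insert eel -> sets bits 1 3 5 -> bits=11011100001
Op 3: insert elk -> sets bits 3 5 6 -> bits=11011110001
Op 4: query owl -> checks bit0=1, bit2=0, bit9=0 (has a 0) -> no
Op 5: insert koi -> sets bits 4 6 9 -> bits=11011110011
Op 6: query owl -> checks bit0=1, bit2=0, bit9=1 (has a 0) -> no
Op 7: query cat -> checks bit1=1, bit5=1, bit9=1 (all 1) -> maybe
Op 8: query yak -> checks bit0=1, bit6=1, bit7=0 (has a 0) -> no
Query results in order: no no maybe no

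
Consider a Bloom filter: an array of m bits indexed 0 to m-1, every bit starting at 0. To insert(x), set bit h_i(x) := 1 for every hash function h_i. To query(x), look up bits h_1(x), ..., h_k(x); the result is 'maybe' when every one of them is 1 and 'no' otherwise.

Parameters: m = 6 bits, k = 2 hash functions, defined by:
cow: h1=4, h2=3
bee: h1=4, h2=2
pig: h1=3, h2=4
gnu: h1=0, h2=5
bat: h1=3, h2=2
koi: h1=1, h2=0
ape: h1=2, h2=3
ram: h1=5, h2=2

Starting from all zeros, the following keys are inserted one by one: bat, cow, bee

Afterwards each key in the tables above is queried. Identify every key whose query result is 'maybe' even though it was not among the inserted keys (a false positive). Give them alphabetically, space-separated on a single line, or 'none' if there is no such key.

Answer: ape pig

Derivation:
Start: bits=000000
After insert 'bat': sets bits 2 3 -> bits=001100
After insert 'cow': sets bits 3 4 -> bits=001110
After insert 'bee': sets bits 2 4 -> bits=001110
Not inserted: ape gnu koi pig ram — query each against bits=001110:
query ape: checks bit2=1, bit3=1 (all 1) -> maybe => FALSE POSITIVE
query gnu: checks bit0=0, bit5=0 (has a 0) -> no => not a false positive
query koi: checks bit0=0, bit1=0 (has a 0) -> no => not a false positive
query pig: checks bit3=1, bit4=1 (all 1) -> maybe => FALSE POSITIVE
query ram: checks bit2=1, bit5=0 (has a 0) -> no => not a false positive
False positives (alphabetical): ape pig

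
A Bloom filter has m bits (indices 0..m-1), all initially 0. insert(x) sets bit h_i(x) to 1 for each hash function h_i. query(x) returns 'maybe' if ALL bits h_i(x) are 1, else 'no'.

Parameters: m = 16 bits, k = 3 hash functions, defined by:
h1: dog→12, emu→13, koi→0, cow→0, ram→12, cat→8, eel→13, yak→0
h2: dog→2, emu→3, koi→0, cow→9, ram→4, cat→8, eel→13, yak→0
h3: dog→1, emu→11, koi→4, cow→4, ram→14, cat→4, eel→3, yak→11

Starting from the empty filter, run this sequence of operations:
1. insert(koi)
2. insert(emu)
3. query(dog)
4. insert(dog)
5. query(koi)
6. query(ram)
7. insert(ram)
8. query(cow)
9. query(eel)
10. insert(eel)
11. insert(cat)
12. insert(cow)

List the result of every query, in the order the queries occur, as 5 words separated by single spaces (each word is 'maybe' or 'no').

Answer: no maybe no no maybe

Derivation:
Start: bits=0000000000000000
Op 1: insert koi -> sets bits 0 4 -> bits=1000100000000000
Op 2: insert emu -> sets bits 3 11 13 -> bits=1001100000010100
Op 3: query dog -> checks bit1=0, bit2=0, bit12=0 (has a 0) -> no
Op 4: insert dog -> sets bits 1 2 12 -> bits=1111100000011100
Op 5: query koi -> checks bit0=1, bit4=1 (all 1) -> maybe
Op 6: query ram -> checks bit4=1, bit12=1, bit14=0 (has a 0) -> no
Op 7: insert ram -> sets bits 4 12 14 -> bits=1111100000011110
Op 8: query cow -> checks bit0=1, bit4=1, bit9=0 (has a 0) -> no
Op 9: query eel -> checks bit3=1, bit13=1 (all 1) -> maybe
Op 10: insert eel -> sets bits 3 13 -> bits=1111100000011110
Op 11: insert cat -> sets bits 4 8 -> bits=1111100010011110
Op 12: insert cow -> sets bits 0 4 9 -> bits=1111100011011110
Query results in order: no maybe no no maybe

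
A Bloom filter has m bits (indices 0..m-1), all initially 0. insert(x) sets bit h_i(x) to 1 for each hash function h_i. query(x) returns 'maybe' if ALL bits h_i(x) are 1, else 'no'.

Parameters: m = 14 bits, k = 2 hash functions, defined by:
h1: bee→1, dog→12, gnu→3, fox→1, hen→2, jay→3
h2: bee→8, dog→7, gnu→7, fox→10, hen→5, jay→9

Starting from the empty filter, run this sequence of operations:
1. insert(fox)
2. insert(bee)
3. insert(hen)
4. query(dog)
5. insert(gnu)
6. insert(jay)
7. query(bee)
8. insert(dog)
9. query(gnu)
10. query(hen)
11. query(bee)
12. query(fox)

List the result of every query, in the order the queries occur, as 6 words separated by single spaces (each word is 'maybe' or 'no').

Answer: no maybe maybe maybe maybe maybe

Derivation:
Start: bits=00000000000000
Op 1: insert fox -> sets bits 1 10 -> bits=01000000001000
Op 2: insert bee -> sets bits 1 8 -> bits=01000000101000
Op 3: insert hen -> sets bits 2 5 -> bits=01100100101000
Op 4: query dog -> checks bit7=0, bit12=0 (has a 0) -> no
Op 5: insert gnu -> sets bits 3 7 -> bits=01110101101000
Op 6: insert jay -> sets bits 3 9 -> bits=01110101111000
Op 7: query bee -> checks bit1=1, bit8=1 (all 1) -> maybe
Op 8: insert dog -> sets bits 7 12 -> bits=01110101111010
Op 9: query gnu -> checks bit3=1, bit7=1 (all 1) -> maybe
Op 10: query hen -> checks bit2=1, bit5=1 (all 1) -> maybe
Op 11: query bee -> checks bit1=1, bit8=1 (all 1) -> maybe
Op 12: query fox -> checks bit1=1, bit10=1 (all 1) -> maybe
Query results in order: no maybe maybe maybe maybe maybe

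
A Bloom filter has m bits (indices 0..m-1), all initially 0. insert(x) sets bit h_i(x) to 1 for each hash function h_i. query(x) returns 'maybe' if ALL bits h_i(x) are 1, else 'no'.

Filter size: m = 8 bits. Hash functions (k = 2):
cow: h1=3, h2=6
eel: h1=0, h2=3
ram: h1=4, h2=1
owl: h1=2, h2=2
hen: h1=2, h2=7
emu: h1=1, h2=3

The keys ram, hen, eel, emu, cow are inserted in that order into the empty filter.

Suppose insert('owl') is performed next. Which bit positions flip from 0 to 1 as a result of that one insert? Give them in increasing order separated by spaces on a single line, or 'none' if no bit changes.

Start: bits=00000000
After insert 'ram': sets bits 1 4 -> bits=01001000
After insert 'hen': sets bits 2 7 -> bits=01101001
After insert 'eel': sets bits 0 3 -> bits=11111001
After insert 'emu': sets bits 1 3 -> bits=11111001
After insert 'cow': sets bits 3 6 -> bits=11111011
insert 'owl' would touch bits 2; currently bit2=1
Bits that are 0 among those (would change 0->1): none

Answer: none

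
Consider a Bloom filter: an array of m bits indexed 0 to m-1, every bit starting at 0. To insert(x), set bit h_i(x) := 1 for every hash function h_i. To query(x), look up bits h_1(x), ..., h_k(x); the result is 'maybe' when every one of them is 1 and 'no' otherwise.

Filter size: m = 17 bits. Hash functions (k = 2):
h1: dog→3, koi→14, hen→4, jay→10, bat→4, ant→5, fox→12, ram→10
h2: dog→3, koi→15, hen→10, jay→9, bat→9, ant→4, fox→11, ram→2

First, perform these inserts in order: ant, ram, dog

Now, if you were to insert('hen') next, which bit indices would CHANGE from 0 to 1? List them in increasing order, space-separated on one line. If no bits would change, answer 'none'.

Start: bits=00000000000000000
After insert 'ant': sets bits 4 5 -> bits=00001100000000000
After insert 'ram': sets bits 2 10 -> bits=00101100001000000
After insert 'dog': sets bits 3 -> bits=00111100001000000
insert 'hen' would touch bits 4 10; currently bit4=1, bit10=1
Bits that are 0 among those (would change 0->1): none

Answer: none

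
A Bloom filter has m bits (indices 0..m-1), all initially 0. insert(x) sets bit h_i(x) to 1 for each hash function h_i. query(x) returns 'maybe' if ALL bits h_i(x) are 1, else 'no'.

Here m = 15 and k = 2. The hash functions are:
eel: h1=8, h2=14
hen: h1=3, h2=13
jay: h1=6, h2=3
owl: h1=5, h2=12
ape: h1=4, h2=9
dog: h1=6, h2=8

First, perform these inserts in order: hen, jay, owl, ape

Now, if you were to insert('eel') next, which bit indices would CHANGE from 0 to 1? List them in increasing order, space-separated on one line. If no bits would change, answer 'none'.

Answer: 8 14

Derivation:
Start: bits=000000000000000
After insert 'hen': sets bits 3 13 -> bits=000100000000010
After insert 'jay': sets bits 3 6 -> bits=000100100000010
After insert 'owl': sets bits 5 12 -> bits=000101100000110
After insert 'ape': sets bits 4 9 -> bits=000111100100110
insert 'eel' would touch bits 8 14; currently bit8=0, bit14=0
Bits that are 0 among those (would change 0->1): 8 14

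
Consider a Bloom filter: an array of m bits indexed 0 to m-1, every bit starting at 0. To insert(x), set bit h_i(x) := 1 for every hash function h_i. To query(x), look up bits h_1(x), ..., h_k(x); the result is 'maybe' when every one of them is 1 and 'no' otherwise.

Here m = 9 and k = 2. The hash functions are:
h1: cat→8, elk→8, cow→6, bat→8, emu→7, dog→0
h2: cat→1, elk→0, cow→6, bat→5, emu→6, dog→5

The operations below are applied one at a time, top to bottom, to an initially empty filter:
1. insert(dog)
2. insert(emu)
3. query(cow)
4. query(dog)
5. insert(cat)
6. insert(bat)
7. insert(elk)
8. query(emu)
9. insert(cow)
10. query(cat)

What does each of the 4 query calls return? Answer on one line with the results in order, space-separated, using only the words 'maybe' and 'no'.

Answer: maybe maybe maybe maybe

Derivation:
Start: bits=000000000
Op 1: insert dog -> sets bits 0 5 -> bits=100001000
Op 2: insert emu -> sets bits 6 7 -> bits=100001110
Op 3: query cow -> checks bit6=1 (all 1) -> maybe
Op 4: query dog -> checks bit0=1, bit5=1 (all 1) -> maybe
Op 5: insert cat -> sets bits 1 8 -> bits=110001111
Op 6: insert bat -> sets bits 5 8 -> bits=110001111
Op 7: insert elk -> sets bits 0 8 -> bits=110001111
Op 8: query emu -> checks bit6=1, bit7=1 (all 1) -> maybe
Op 9: insert cow -> sets bits 6 -> bits=110001111
Op 10: query cat -> checks bit1=1, bit8=1 (all 1) -> maybe
Query results in order: maybe maybe maybe maybe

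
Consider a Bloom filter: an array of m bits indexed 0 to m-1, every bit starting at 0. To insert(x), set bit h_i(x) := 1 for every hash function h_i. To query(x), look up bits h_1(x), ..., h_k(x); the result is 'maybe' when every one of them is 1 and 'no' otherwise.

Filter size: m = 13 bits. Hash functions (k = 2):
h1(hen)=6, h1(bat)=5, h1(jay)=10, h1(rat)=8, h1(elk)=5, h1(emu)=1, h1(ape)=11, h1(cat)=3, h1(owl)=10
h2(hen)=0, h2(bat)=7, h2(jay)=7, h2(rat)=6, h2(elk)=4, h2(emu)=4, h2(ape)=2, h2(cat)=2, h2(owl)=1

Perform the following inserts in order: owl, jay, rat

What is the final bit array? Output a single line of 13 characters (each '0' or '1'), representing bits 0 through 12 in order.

Start: bits=0000000000000
After insert 'owl': sets bits 1 10 -> bits=0100000000100
After insert 'jay': sets bits 7 10 -> bits=0100000100100
After insert 'rat': sets bits 6 8 -> bits=0100001110100

Answer: 0100001110100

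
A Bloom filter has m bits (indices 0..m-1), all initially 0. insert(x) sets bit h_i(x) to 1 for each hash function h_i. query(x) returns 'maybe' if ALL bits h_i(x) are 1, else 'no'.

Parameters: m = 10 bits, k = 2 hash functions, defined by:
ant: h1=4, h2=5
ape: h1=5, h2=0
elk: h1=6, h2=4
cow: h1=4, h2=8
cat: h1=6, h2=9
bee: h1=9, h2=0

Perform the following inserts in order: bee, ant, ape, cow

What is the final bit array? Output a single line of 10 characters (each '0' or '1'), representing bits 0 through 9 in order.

Start: bits=0000000000
After insert 'bee': sets bits 0 9 -> bits=1000000001
After insert 'ant': sets bits 4 5 -> bits=1000110001
After insert 'ape': sets bits 0 5 -> bits=1000110001
After insert 'cow': sets bits 4 8 -> bits=1000110011

Answer: 1000110011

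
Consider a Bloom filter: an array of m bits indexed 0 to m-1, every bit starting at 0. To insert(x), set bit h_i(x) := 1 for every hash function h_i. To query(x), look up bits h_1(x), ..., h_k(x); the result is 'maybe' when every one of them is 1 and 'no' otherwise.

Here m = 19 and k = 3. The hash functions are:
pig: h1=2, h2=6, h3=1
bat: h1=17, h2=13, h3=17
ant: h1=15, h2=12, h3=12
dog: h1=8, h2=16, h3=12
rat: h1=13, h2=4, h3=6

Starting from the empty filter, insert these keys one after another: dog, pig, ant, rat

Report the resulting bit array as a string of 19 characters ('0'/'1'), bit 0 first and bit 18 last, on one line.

Start: bits=0000000000000000000
After insert 'dog': sets bits 8 12 16 -> bits=0000000010001000100
After insert 'pig': sets bits 1 2 6 -> bits=0110001010001000100
After insert 'ant': sets bits 12 15 -> bits=0110001010001001100
After insert 'rat': sets bits 4 6 13 -> bits=0110101010001101100

Answer: 0110101010001101100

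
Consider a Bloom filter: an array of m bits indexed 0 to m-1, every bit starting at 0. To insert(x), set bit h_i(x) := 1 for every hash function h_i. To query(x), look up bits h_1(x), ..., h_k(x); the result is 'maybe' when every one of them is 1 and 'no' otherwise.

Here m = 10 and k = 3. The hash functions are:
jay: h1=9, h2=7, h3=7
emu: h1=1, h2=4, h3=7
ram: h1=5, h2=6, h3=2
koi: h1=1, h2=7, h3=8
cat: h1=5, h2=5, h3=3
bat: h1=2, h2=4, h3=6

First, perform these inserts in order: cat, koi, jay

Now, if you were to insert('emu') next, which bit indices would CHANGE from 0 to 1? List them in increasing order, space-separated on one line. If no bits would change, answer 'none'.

Answer: 4

Derivation:
Start: bits=0000000000
After insert 'cat': sets bits 3 5 -> bits=0001010000
After insert 'koi': sets bits 1 7 8 -> bits=0101010110
After insert 'jay': sets bits 7 9 -> bits=0101010111
insert 'emu' would touch bits 1 4 7; currently bit1=1, bit4=0, bit7=1
Bits that are 0 among those (would change 0->1): 4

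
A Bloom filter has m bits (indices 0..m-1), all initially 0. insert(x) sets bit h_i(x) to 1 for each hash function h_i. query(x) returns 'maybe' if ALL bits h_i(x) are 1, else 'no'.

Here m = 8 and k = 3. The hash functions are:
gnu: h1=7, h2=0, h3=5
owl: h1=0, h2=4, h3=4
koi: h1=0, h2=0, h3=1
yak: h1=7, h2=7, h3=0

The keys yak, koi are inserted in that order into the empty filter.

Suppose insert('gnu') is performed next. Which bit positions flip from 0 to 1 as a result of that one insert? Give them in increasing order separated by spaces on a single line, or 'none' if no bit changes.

Start: bits=00000000
After insert 'yak': sets bits 0 7 -> bits=10000001
After insert 'koi': sets bits 0 1 -> bits=11000001
insert 'gnu' would touch bits 0 5 7; currently bit0=1, bit5=0, bit7=1
Bits that are 0 among those (would change 0->1): 5

Answer: 5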